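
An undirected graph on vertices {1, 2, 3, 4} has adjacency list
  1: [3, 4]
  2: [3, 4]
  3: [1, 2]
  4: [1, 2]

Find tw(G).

A width-2 tree decomposition is:
Bags: B1 = {2, 3, 4}  B2 = {1, 3, 4}
Tree: B1–B2
Every bag has size at most 3, so the width is 3 − 1 = 2 and tw(G) ≤ 2. Since 4–2–3–1–4 is a cycle in G, G is not acyclic. Forests are exactly the graphs of treewidth ≤ 1, so tw(G) ≥ 2. Combining the bounds, tw(G) = 2.

2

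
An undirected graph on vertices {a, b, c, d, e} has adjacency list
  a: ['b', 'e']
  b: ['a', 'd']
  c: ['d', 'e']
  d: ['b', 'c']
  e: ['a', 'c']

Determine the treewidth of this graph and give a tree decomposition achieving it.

Every bag has size at most 3, so the width is 3 − 1 = 2 and tw(G) ≤ 2. For the lower bound, G contains the cycle a–b–d–c–e–a, so G is not a forest; only forests have treewidth ≤ 1, hence tw(G) ≥ 2. Therefore the treewidth is 2.

Treewidth 2.
One such decomposition:
Bags: B1 = {a, b, d}  B2 = {a, c, d}  B3 = {a, c, e}
Tree: B1–B2, B2–B3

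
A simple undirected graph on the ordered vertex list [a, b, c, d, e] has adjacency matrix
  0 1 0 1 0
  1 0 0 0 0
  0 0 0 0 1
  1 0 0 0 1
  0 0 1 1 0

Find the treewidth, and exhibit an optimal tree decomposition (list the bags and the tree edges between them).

Treewidth 1.
Bags: B1 = {c, e}  B2 = {d, e}  B3 = {a, d}  B4 = {a, b}
Tree: B1–B2, B2–B3, B3–B4

Every bag has size at most 2, so the width is 2 − 1 = 1 and tw(G) ≤ 1. G has an edge, so its treewidth is at least 1. Combining the bounds, tw(G) = 1.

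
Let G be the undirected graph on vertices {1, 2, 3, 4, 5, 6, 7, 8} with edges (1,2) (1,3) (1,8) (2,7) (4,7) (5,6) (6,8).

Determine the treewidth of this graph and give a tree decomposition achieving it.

Treewidth 1.
One such decomposition:
Bags: B1 = {1, 2}  B2 = {1, 8}  B3 = {1, 3}  B4 = {6, 8}  B5 = {2, 7}  B6 = {5, 6}  B7 = {4, 7}
Tree: B1–B2, B1–B3, B2–B4, B1–B5, B4–B6, B5–B7

The largest bag has 2 vertices, giving width 1; this decomposition certifies tw(G) ≤ 1. Since G has at least one edge (e.g. 2–1), it is not an edgeless graph, so tw(G) ≥ 1. Combining the bounds, tw(G) = 1.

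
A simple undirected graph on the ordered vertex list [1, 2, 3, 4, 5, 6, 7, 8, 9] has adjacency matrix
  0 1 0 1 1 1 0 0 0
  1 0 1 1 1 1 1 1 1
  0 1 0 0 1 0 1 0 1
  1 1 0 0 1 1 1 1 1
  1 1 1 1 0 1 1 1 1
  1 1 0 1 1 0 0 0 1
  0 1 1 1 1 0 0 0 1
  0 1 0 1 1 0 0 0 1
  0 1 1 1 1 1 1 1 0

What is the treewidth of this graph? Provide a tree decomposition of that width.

Treewidth 4.
One optimal decomposition is:
Bags: B1 = {2, 4, 5, 6, 9}  B2 = {2, 4, 5, 7, 9}  B3 = {1, 2, 4, 5, 6}  B4 = {2, 3, 5, 7, 9}  B5 = {2, 4, 5, 8, 9}
Tree: B1–B2, B1–B3, B2–B4, B2–B5

Every bag has size at most 5, so the width is 5 − 1 = 4 and tw(G) ≤ 4. On the other hand G contains the 5-clique {2, 3, 5, 7, 9}. A clique must lie in a single bag of any decomposition, so no decomposition can have width below 4. Therefore the treewidth is 4.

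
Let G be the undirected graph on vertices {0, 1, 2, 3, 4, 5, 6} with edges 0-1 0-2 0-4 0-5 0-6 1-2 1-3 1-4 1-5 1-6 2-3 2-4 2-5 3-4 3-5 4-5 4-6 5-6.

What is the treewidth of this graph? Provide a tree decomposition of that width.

Treewidth 4.
One optimal decomposition is:
Bags: B1 = {1, 2, 3, 4, 5}  B2 = {0, 1, 2, 4, 5}  B3 = {0, 1, 4, 5, 6}
Tree: B1–B2, B2–B3

Every bag has size at most 5, so the width is 5 − 1 = 4 and tw(G) ≤ 4. Conversely, {0, 1, 2, 4, 5} is a clique of size 5, and the vertices of any clique must share a bag in every tree decomposition; so some bag has ≥ 5 vertices and tw(G) ≥ 4. The upper and lower bounds meet at 4, so that is the treewidth.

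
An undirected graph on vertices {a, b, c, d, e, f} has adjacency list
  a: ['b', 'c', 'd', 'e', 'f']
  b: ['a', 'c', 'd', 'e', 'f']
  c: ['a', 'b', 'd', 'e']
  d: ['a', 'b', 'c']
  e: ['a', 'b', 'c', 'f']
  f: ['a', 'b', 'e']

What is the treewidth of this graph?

3

A width-3 tree decomposition is:
Bags: B1 = {a, b, e, f}  B2 = {a, b, c, e}  B3 = {a, b, c, d}
Tree: B1–B2, B2–B3
Every bag has size at most 4, so the width is 4 − 1 = 3 and tw(G) ≤ 3. Conversely, {a, b, c, d} is a clique of size 4, and the vertices of any clique must share a bag in every tree decomposition; so some bag has ≥ 4 vertices and tw(G) ≥ 3. Therefore the treewidth is 3.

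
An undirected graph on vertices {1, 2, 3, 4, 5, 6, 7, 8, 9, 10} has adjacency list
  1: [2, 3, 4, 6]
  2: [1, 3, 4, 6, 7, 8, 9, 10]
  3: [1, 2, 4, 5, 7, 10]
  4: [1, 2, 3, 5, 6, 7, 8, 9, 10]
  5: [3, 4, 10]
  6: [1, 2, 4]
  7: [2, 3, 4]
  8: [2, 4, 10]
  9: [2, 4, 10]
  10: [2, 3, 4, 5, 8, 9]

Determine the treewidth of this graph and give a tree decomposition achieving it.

Treewidth 3.
One optimal decomposition is:
Bags: B1 = {1, 2, 3, 4}  B2 = {2, 3, 4, 7}  B3 = {2, 3, 4, 10}  B4 = {2, 4, 9, 10}  B5 = {3, 4, 5, 10}  B6 = {2, 4, 8, 10}  B7 = {1, 2, 4, 6}
Tree: B1–B2, B2–B3, B3–B4, B3–B5, B3–B6, B1–B7

Every bag has size at most 4, so the width is 4 − 1 = 3 and tw(G) ≤ 3. Conversely, {2, 4, 8, 10} is a clique of size 4, and the vertices of any clique must share a bag in every tree decomposition; so some bag has ≥ 4 vertices and tw(G) ≥ 3. Therefore the treewidth is 3.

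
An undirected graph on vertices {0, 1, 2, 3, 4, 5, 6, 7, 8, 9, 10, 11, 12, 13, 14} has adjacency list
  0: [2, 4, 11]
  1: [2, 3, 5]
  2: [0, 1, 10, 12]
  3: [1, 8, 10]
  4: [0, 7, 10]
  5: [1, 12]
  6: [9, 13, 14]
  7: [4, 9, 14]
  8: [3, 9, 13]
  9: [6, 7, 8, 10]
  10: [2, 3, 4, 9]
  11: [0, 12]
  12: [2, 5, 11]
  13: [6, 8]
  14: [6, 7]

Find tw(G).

3

A width-3 tree decomposition is:
Bags: B1 = {0, 5, 11, 12}  B2 = {0, 2, 5, 12}  B3 = {0, 1, 2, 5}  B4 = {0, 1, 2, 4}  B5 = {1, 2, 4, 10}  B6 = {1, 3, 4, 10}  B7 = {3, 4, 7, 10}  B8 = {3, 7, 9, 10}  B9 = {3, 7, 8, 9}  B10 = {7, 8, 9, 14}  B11 = {6, 8, 9, 14}  B12 = {6, 8, 13, 14}
Tree: B1–B2, B2–B3, B3–B4, B4–B5, B5–B6, B6–B7, B7–B8, B8–B9, B9–B10, B10–B11, B11–B12
Every bag has size at most 4, so the width is 4 − 1 = 3 and tw(G) ≤ 3. For the lower bound: the 4 vertex sets {5,11,12}, {0}, {2}, {1,3,4,10} are disjoint, each induces a connected subgraph, and every pair is joined by at least one edge of G. Contracting each set to a single vertex therefore yields K_{4} as a minor, and since treewidth is minor-monotone, tw(G) ≥ tw(K_{4}) = 3. Combining the bounds, tw(G) = 3.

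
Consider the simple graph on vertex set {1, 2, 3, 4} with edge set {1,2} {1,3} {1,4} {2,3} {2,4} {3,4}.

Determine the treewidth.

A width-3 tree decomposition is:
Bags: B1 = {1, 2, 3, 4}
Tree: (single bag)
With just one bag of size 4, the width is 4 − 1 = 3, so tw(G) ≤ 3. On the other hand G contains the 4-clique {1, 2, 3, 4}. A clique must lie in a single bag of any decomposition, so no decomposition can have width below 3. Therefore the treewidth is 3.

3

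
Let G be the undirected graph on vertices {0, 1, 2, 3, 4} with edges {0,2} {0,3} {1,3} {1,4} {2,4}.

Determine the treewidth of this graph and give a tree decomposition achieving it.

Each bag holds 3 vertices, so the decomposition has width 2, which upper-bounds the treewidth. Since 2–0–3–1–4–2 is a cycle in G, G is not acyclic. Forests are exactly the graphs of treewidth ≤ 1, so tw(G) ≥ 2. Combining the bounds, tw(G) = 2.

Treewidth 2.
Bags: B1 = {0, 2, 3}  B2 = {1, 2, 3}  B3 = {1, 2, 4}
Tree: B1–B2, B2–B3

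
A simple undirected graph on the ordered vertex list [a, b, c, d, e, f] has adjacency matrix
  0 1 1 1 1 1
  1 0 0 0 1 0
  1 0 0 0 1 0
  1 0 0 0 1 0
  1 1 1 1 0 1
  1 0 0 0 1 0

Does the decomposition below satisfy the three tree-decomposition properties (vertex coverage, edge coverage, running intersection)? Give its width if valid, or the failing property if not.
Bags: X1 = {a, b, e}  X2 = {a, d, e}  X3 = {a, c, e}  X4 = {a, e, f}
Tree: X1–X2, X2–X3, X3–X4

Yes; width 2.

Vertex coverage: the bags together contain {a, b, c, d, e, f}, the full vertex set. Edge coverage: each edge of G has both endpoints in at least one bag. Running intersection: for every vertex, the bags containing it form a connected subtree. All three properties hold, so this is a valid tree decomposition of width max|bag| − 1 = 2, and hence tw(G) ≤ 2.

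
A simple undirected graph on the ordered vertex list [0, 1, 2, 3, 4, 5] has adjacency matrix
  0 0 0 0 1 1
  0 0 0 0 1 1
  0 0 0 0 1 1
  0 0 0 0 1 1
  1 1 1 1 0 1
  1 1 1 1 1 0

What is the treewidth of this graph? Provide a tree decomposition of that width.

Treewidth 2.
Bags: B1 = {0, 4, 5}  B2 = {3, 4, 5}  B3 = {2, 4, 5}  B4 = {1, 4, 5}
Tree: B1–B2, B1–B3, B1–B4

Every bag has size at most 3, so the width is 3 − 1 = 2 and tw(G) ≤ 2. Conversely, {0, 4, 5} is a clique of size 3, and the vertices of any clique must share a bag in every tree decomposition; so some bag has ≥ 3 vertices and tw(G) ≥ 2. Hence tw(G) = 2 exactly.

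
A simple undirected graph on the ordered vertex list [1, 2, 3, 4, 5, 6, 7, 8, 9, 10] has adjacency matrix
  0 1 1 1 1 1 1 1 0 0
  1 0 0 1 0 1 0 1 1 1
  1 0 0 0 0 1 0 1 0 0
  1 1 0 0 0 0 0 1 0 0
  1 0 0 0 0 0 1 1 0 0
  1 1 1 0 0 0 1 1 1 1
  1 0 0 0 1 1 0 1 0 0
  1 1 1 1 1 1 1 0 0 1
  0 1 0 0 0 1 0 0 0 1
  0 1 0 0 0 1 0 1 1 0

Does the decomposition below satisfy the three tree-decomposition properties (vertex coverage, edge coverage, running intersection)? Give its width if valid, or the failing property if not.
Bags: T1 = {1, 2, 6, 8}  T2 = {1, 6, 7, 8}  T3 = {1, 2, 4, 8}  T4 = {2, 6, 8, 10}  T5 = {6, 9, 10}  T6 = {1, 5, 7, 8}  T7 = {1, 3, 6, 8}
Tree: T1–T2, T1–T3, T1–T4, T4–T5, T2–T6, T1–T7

A tree decomposition must satisfy three properties: every vertex lies in some bag; for every edge, both endpoints lie together in some bag; and for every vertex, the bags containing it form a connected subtree. Here edge (2,9) lies in no bag, so the decomposition is invalid.

No — edge (2,9) lies in no bag.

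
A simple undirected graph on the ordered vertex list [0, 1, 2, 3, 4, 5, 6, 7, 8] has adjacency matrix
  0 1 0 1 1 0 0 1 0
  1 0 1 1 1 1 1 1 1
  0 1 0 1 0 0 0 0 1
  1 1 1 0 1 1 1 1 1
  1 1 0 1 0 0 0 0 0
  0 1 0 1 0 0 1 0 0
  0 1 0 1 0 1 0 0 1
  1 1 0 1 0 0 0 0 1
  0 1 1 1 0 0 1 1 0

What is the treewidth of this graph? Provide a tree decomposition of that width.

Treewidth 3.
One such decomposition:
Bags: B1 = {1, 3, 5, 6}  B2 = {1, 3, 6, 8}  B3 = {1, 3, 7, 8}  B4 = {0, 1, 3, 7}  B5 = {0, 1, 3, 4}  B6 = {1, 2, 3, 8}
Tree: B1–B2, B2–B3, B3–B4, B4–B5, B2–B6

The largest bag has 4 vertices, giving width 3; this decomposition certifies tw(G) ≤ 3. Conversely, {0, 1, 3, 4} is a clique of size 4, and the vertices of any clique must share a bag in every tree decomposition; so some bag has ≥ 4 vertices and tw(G) ≥ 3. Therefore the treewidth is 3.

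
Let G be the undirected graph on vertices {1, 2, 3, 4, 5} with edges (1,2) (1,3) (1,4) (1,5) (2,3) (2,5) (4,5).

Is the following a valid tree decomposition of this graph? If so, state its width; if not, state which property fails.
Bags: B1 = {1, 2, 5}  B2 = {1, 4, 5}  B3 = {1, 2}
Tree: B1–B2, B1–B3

A tree decomposition must satisfy three properties: every vertex lies in some bag; for every edge, both endpoints lie together in some bag; and for every vertex, the bags containing it form a connected subtree. Here vertex 3 appears in no bag, so the decomposition is invalid.

No — vertex 3 appears in no bag.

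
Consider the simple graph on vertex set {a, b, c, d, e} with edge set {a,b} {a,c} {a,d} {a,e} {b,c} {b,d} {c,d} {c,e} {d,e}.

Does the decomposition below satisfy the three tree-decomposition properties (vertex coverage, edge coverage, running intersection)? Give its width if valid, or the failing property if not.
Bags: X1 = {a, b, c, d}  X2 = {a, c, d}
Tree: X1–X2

A tree decomposition must satisfy three properties: every vertex lies in some bag; for every edge, both endpoints lie together in some bag; and for every vertex, the bags containing it form a connected subtree. Here vertex e appears in no bag, so the decomposition is invalid.

No — vertex e appears in no bag.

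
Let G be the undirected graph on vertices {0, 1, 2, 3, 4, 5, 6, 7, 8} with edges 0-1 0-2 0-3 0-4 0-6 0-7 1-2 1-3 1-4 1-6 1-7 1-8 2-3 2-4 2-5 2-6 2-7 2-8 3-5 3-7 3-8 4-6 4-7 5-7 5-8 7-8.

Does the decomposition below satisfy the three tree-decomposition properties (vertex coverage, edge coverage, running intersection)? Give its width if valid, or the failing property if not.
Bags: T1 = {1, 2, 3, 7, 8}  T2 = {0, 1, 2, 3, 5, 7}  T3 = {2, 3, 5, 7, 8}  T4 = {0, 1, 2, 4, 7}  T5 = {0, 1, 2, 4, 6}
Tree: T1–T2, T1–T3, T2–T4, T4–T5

No — bags containing vertex 5 are not connected in the tree.

A tree decomposition must satisfy three properties: every vertex lies in some bag; for every edge, both endpoints lie together in some bag; and for every vertex, the bags containing it form a connected subtree. Here bags containing vertex 5 are not connected in the tree, so the decomposition is invalid.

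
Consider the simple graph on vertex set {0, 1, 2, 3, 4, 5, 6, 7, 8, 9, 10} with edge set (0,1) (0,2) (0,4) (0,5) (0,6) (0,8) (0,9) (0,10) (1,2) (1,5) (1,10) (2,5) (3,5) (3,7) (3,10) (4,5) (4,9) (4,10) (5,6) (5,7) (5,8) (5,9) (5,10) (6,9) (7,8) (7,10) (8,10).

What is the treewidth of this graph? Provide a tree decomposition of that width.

The largest bag has 4 vertices, giving width 3; this decomposition certifies tw(G) ≤ 3. For the lower bound, the 4 vertices {0, 4, 5, 9} are pairwise adjacent, and any tree decomposition puts a clique entirely inside one bag — forcing width ≥ 3. Combining the bounds, tw(G) = 3.

Treewidth 3.
Bags: B1 = {0, 5, 8, 10}  B2 = {0, 1, 5, 10}  B3 = {0, 4, 5, 10}  B4 = {5, 7, 8, 10}  B5 = {0, 4, 5, 9}  B6 = {0, 1, 2, 5}  B7 = {0, 5, 6, 9}  B8 = {3, 5, 7, 10}
Tree: B1–B2, B1–B3, B1–B4, B3–B5, B2–B6, B5–B7, B4–B8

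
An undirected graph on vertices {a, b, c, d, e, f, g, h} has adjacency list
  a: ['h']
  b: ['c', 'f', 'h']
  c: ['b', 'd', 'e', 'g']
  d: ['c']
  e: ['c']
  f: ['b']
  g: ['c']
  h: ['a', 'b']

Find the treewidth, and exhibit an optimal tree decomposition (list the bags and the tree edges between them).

Treewidth 1.
One optimal decomposition is:
Bags: B1 = {b, f}  B2 = {b, c}  B3 = {c, g}  B4 = {c, e}  B5 = {b, h}  B6 = {a, h}  B7 = {c, d}
Tree: B1–B2, B2–B3, B2–B4, B1–B5, B5–B6, B4–B7

Each bag holds 2 vertices, so the decomposition has width 1, which upper-bounds the treewidth. Since G has at least one edge (e.g. f–b), it is not an edgeless graph, so tw(G) ≥ 1. The upper and lower bounds meet at 1, so that is the treewidth.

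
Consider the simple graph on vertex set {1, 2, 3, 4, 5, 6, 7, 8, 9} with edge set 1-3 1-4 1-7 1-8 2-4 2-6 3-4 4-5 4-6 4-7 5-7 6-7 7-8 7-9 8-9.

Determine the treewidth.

A width-2 tree decomposition is:
Bags: B1 = {4, 6, 7}  B2 = {1, 4, 7}  B3 = {1, 3, 4}  B4 = {4, 5, 7}  B5 = {1, 7, 8}  B6 = {7, 8, 9}  B7 = {2, 4, 6}
Tree: B1–B2, B2–B3, B1–B4, B2–B5, B5–B6, B1–B7
The largest bag has 3 vertices, giving width 2; this decomposition certifies tw(G) ≤ 2. For the lower bound, the 3 vertices {1, 7, 8} are pairwise adjacent, and any tree decomposition puts a clique entirely inside one bag — forcing width ≥ 2. The upper and lower bounds meet at 2, so that is the treewidth.

2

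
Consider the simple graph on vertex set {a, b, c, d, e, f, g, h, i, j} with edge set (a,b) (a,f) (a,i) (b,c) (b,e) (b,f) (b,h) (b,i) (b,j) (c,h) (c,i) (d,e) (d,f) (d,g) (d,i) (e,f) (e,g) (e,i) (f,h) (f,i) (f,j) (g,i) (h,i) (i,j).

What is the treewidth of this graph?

A width-3 tree decomposition is:
Bags: B1 = {a, b, f, i}  B2 = {b, f, h, i}  B3 = {b, f, i, j}  B4 = {b, c, h, i}  B5 = {b, e, f, i}  B6 = {d, e, f, i}  B7 = {d, e, g, i}
Tree: B1–B2, B1–B3, B2–B4, B2–B5, B5–B6, B6–B7
Each bag holds 4 vertices, so the decomposition has width 3, which upper-bounds the treewidth. On the other hand G contains the 4-clique {d, e, g, i}. A clique must lie in a single bag of any decomposition, so no decomposition can have width below 3. Combining the bounds, tw(G) = 3.

3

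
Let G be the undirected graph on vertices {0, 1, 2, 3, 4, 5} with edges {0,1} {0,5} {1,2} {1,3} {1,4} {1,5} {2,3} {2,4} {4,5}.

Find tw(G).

2

A width-2 tree decomposition is:
Bags: B1 = {1, 4, 5}  B2 = {1, 2, 4}  B3 = {1, 2, 3}  B4 = {0, 1, 5}
Tree: B1–B2, B2–B3, B1–B4
Every bag has size at most 3, so the width is 3 − 1 = 2 and tw(G) ≤ 2. On the other hand G contains the 3-clique {0, 1, 5}. A clique must lie in a single bag of any decomposition, so no decomposition can have width below 2. Hence tw(G) = 2 exactly.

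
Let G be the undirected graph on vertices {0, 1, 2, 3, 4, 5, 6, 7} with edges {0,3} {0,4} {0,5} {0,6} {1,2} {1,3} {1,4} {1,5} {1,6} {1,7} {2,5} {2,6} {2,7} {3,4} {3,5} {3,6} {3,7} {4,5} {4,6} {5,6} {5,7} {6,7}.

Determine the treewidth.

4

A width-4 tree decomposition is:
Bags: B1 = {1, 3, 5, 6, 7}  B2 = {1, 3, 4, 5, 6}  B3 = {0, 3, 4, 5, 6}  B4 = {1, 2, 5, 6, 7}
Tree: B1–B2, B2–B3, B1–B4
Each bag holds 5 vertices, so the decomposition has width 4, which upper-bounds the treewidth. Conversely, {0, 3, 4, 5, 6} is a clique of size 5, and the vertices of any clique must share a bag in every tree decomposition; so some bag has ≥ 5 vertices and tw(G) ≥ 4. Hence tw(G) = 4 exactly.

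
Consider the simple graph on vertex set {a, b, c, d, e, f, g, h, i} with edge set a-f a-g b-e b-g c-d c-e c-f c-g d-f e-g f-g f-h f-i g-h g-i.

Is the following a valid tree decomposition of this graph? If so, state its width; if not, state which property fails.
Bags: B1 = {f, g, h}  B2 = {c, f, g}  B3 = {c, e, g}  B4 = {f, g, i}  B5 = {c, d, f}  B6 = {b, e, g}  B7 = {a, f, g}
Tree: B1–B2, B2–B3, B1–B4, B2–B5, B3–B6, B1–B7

Every vertex of G appears in some bag (union = {a, b, c, d, e, f, g, h, i}); every edge is covered by a bag; and for each vertex v the set of bags containing v is connected in the bag tree. The decomposition is therefore valid. The largest bag has 3 vertices, so the width is 2.

Yes; width 2.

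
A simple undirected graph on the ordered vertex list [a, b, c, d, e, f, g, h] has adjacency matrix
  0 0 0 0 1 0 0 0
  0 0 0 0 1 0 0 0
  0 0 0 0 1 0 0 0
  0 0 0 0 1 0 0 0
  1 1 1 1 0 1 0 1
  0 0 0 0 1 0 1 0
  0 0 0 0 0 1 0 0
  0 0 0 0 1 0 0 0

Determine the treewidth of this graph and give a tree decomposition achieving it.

Treewidth 1.
One such decomposition:
Bags: B1 = {a, e}  B2 = {e, f}  B3 = {b, e}  B4 = {c, e}  B5 = {f, g}  B6 = {d, e}  B7 = {e, h}
Tree: B1–B2, B2–B3, B1–B4, B2–B5, B2–B6, B3–B7

Each bag holds 2 vertices, so the decomposition has width 1, which upper-bounds the treewidth. Since G has at least one edge (e.g. a–e), it is not an edgeless graph, so tw(G) ≥ 1. Combining the bounds, tw(G) = 1.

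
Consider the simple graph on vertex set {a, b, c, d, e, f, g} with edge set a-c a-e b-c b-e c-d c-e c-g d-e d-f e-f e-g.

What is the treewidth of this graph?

A width-2 tree decomposition is:
Bags: B1 = {b, c, e}  B2 = {c, d, e}  B3 = {a, c, e}  B4 = {d, e, f}  B5 = {c, e, g}
Tree: B1–B2, B1–B3, B2–B4, B3–B5
The largest bag has 3 vertices, giving width 2; this decomposition certifies tw(G) ≤ 2. Conversely, {c, d, e} is a clique of size 3, and the vertices of any clique must share a bag in every tree decomposition; so some bag has ≥ 3 vertices and tw(G) ≥ 2. Combining the bounds, tw(G) = 2.

2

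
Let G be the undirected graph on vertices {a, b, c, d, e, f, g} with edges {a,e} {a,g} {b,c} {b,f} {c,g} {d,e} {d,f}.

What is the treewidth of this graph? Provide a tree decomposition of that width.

Treewidth 2.
One such decomposition:
Bags: B1 = {a, c, g}  B2 = {a, c, e}  B3 = {c, d, e}  B4 = {c, d, f}  B5 = {b, c, f}
Tree: B1–B2, B2–B3, B3–B4, B4–B5

The largest bag has 3 vertices, giving width 2; this decomposition certifies tw(G) ≤ 2. For the lower bound, G contains the cycle c–g–a–e–d–f–b–c, so G is not a forest; only forests have treewidth ≤ 1, hence tw(G) ≥ 2. The upper and lower bounds meet at 2, so that is the treewidth.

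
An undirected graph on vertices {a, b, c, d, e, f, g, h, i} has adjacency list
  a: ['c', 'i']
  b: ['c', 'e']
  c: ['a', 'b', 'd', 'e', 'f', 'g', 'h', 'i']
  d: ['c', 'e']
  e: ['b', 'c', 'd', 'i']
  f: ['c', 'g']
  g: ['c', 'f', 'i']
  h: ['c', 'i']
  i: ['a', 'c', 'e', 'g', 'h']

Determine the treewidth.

2

A width-2 tree decomposition is:
Bags: B1 = {a, c, i}  B2 = {c, e, i}  B3 = {c, g, i}  B4 = {b, c, e}  B5 = {c, d, e}  B6 = {c, h, i}  B7 = {c, f, g}
Tree: B1–B2, B2–B3, B2–B4, B2–B5, B1–B6, B3–B7
Each bag holds 3 vertices, so the decomposition has width 2, which upper-bounds the treewidth. On the other hand G contains the 3-clique {c, d, e}. A clique must lie in a single bag of any decomposition, so no decomposition can have width below 2. Therefore the treewidth is 2.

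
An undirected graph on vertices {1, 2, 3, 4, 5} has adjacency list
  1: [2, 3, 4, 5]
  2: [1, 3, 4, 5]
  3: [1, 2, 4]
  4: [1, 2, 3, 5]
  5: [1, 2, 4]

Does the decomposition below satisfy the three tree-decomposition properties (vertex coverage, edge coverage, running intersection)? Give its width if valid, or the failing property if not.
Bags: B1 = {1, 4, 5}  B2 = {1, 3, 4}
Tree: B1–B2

No — vertex 2 appears in no bag.

A tree decomposition must satisfy three properties: every vertex lies in some bag; for every edge, both endpoints lie together in some bag; and for every vertex, the bags containing it form a connected subtree. Here vertex 2 appears in no bag, so the decomposition is invalid.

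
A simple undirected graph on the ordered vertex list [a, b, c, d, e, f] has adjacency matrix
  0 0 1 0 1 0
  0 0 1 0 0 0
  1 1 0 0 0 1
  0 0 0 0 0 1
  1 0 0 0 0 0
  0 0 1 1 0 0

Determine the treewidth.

1

A width-1 tree decomposition is:
Bags: B1 = {c, f}  B2 = {a, c}  B3 = {a, e}  B4 = {d, f}  B5 = {b, c}
Tree: B1–B2, B2–B3, B1–B4, B2–B5
Every bag has size at most 2, so the width is 2 − 1 = 1 and tw(G) ≤ 1. Any graph with an edge has treewidth ≥ 1, and G has the edge c–f. Therefore the treewidth is 1.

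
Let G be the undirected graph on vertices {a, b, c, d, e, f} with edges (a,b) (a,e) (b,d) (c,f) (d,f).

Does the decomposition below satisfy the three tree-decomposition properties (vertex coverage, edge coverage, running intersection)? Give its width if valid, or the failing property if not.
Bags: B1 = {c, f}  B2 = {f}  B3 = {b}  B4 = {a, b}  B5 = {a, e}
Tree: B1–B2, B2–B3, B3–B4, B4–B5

No — vertex d appears in no bag.

A tree decomposition must satisfy three properties: every vertex lies in some bag; for every edge, both endpoints lie together in some bag; and for every vertex, the bags containing it form a connected subtree. Here vertex d appears in no bag, so the decomposition is invalid.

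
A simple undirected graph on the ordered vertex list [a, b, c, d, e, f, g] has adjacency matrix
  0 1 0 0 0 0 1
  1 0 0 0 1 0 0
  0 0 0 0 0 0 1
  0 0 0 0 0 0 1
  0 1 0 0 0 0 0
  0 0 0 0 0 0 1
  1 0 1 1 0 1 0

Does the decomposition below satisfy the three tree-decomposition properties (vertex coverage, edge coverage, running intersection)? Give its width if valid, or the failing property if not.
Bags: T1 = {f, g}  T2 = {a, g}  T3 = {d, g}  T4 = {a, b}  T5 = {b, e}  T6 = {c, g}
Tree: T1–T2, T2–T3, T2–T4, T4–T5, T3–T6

Checking the three conditions: (i) the bags cover all of {a, b, c, d, e, f, g}; (ii) for each edge, some bag contains both endpoints; (iii) the bags containing any fixed vertex form a subtree. All hold, so the decomposition is valid with width 2 − 1 = 1.

Yes; width 1.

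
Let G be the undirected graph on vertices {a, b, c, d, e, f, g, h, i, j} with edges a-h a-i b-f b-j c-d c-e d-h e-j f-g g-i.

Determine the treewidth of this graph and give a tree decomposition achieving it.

Treewidth 2.
Bags: B1 = {c, d, h}  B2 = {c, e, h}  B3 = {e, h, j}  B4 = {b, h, j}  B5 = {b, f, h}  B6 = {f, g, h}  B7 = {g, h, i}  B8 = {a, h, i}
Tree: B1–B2, B2–B3, B3–B4, B4–B5, B5–B6, B6–B7, B7–B8

Each bag holds 3 vertices, so the decomposition has width 2, which upper-bounds the treewidth. Since h–d–c–e–j–b–f–g–i–a–h is a cycle in G, G is not acyclic. Forests are exactly the graphs of treewidth ≤ 1, so tw(G) ≥ 2. The upper and lower bounds meet at 2, so that is the treewidth.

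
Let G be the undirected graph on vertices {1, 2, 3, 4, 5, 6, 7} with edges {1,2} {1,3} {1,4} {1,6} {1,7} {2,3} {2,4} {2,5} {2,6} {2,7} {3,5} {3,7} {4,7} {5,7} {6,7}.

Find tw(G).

3

A width-3 tree decomposition is:
Bags: B1 = {1, 2, 4, 7}  B2 = {1, 2, 3, 7}  B3 = {1, 2, 6, 7}  B4 = {2, 3, 5, 7}
Tree: B1–B2, B1–B3, B2–B4
Each bag holds 4 vertices, so the decomposition has width 3, which upper-bounds the treewidth. For the lower bound, the 4 vertices {1, 2, 3, 7} are pairwise adjacent, and any tree decomposition puts a clique entirely inside one bag — forcing width ≥ 3. The upper and lower bounds meet at 3, so that is the treewidth.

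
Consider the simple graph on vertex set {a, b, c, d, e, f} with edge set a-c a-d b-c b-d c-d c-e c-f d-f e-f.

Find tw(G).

2

A width-2 tree decomposition is:
Bags: B1 = {b, c, d}  B2 = {c, d, f}  B3 = {a, c, d}  B4 = {c, e, f}
Tree: B1–B2, B1–B3, B2–B4
The largest bag has 3 vertices, giving width 2; this decomposition certifies tw(G) ≤ 2. On the other hand G contains the 3-clique {a, c, d}. A clique must lie in a single bag of any decomposition, so no decomposition can have width below 2. Combining the bounds, tw(G) = 2.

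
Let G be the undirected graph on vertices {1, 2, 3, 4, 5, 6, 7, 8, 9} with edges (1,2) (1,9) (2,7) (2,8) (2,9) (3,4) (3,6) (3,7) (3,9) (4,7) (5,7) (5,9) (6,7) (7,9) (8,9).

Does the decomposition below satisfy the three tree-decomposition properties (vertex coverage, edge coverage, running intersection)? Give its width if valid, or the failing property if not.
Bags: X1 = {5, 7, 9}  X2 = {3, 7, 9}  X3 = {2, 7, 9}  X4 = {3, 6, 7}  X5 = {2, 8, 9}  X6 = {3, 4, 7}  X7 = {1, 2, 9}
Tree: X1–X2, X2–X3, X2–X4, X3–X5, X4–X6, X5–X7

Every vertex of G appears in some bag (union = {1, 2, 3, 4, 5, 6, 7, 8, 9}); every edge is covered by a bag; and for each vertex v the set of bags containing v is connected in the bag tree. The decomposition is therefore valid. The largest bag has 3 vertices, so the width is 2.

Yes; width 2.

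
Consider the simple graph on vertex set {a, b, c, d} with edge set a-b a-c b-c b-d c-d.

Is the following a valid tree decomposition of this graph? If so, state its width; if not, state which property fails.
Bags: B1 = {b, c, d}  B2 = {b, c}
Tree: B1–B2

No — vertex a appears in no bag.

A tree decomposition must satisfy three properties: every vertex lies in some bag; for every edge, both endpoints lie together in some bag; and for every vertex, the bags containing it form a connected subtree. Here vertex a appears in no bag, so the decomposition is invalid.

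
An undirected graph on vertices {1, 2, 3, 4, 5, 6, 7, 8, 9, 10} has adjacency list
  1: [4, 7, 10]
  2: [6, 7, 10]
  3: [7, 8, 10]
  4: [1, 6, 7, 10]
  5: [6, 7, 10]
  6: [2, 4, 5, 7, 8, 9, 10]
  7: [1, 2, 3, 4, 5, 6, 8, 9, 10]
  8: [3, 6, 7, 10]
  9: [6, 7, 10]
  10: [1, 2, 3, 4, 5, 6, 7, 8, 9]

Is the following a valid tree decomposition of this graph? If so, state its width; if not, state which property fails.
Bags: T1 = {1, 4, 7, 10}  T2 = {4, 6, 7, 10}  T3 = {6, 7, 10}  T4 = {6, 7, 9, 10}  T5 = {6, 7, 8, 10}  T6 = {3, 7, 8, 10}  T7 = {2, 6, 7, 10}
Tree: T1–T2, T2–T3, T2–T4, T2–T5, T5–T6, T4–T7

A tree decomposition must satisfy three properties: every vertex lies in some bag; for every edge, both endpoints lie together in some bag; and for every vertex, the bags containing it form a connected subtree. Here vertex 5 appears in no bag, so the decomposition is invalid.

No — vertex 5 appears in no bag.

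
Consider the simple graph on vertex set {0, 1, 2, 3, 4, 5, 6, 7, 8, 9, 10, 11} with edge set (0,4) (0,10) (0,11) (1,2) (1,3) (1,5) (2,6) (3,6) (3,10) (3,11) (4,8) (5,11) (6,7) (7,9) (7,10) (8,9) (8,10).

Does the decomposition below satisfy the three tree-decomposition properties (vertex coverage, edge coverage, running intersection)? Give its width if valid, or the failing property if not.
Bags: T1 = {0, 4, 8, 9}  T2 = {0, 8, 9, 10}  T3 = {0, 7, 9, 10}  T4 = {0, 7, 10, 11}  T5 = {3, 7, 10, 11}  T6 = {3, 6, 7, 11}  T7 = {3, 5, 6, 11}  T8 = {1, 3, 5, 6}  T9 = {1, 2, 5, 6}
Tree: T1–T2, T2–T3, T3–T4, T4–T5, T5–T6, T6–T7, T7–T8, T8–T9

Vertex coverage: the bags together contain {0, 1, 2, 3, 4, 5, 6, 7, 8, 9, 10, 11}, the full vertex set. Edge coverage: each edge of G has both endpoints in at least one bag. Running intersection: for every vertex, the bags containing it form a connected subtree. All three properties hold, so this is a valid tree decomposition of width max|bag| − 1 = 3, and hence tw(G) ≤ 3.

Yes; width 3.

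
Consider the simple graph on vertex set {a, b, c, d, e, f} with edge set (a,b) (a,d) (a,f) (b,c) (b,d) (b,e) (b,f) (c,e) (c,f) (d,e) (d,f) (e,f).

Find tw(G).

3

A width-3 tree decomposition is:
Bags: B1 = {b, d, e, f}  B2 = {b, c, e, f}  B3 = {a, b, d, f}
Tree: B1–B2, B1–B3
Each bag holds 4 vertices, so the decomposition has width 3, which upper-bounds the treewidth. For the lower bound, the 4 vertices {b, d, e, f} are pairwise adjacent, and any tree decomposition puts a clique entirely inside one bag — forcing width ≥ 3. Combining the bounds, tw(G) = 3.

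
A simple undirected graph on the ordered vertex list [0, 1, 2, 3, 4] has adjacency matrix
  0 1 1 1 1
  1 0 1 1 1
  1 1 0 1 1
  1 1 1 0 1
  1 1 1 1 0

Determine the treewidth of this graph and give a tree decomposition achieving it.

With just one bag of size 5, the width is 5 − 1 = 4, so tw(G) ≤ 4. Conversely, {0, 1, 2, 3, 4} is a clique of size 5, and the vertices of any clique must share a bag in every tree decomposition; so some bag has ≥ 5 vertices and tw(G) ≥ 4. Combining the bounds, tw(G) = 4.

Treewidth 4.
One such decomposition:
Bags: B1 = {0, 1, 2, 3, 4}
Tree: (single bag)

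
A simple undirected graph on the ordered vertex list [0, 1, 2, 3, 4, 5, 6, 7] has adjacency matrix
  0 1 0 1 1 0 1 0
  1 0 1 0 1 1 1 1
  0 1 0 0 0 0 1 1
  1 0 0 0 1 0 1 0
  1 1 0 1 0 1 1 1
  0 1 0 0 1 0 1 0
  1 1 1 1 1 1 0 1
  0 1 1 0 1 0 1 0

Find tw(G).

A width-3 tree decomposition is:
Bags: B1 = {1, 4, 6, 7}  B2 = {1, 2, 6, 7}  B3 = {0, 1, 4, 6}  B4 = {0, 3, 4, 6}  B5 = {1, 4, 5, 6}
Tree: B1–B2, B1–B3, B3–B4, B1–B5
Every bag has size at most 4, so the width is 4 − 1 = 3 and tw(G) ≤ 3. For the lower bound, the 4 vertices {1, 2, 6, 7} are pairwise adjacent, and any tree decomposition puts a clique entirely inside one bag — forcing width ≥ 3. Combining the bounds, tw(G) = 3.

3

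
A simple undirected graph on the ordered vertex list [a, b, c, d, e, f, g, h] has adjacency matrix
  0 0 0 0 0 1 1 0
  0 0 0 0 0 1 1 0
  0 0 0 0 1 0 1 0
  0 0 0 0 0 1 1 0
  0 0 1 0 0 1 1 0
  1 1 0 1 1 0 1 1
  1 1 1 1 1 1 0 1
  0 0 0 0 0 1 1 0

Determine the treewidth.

2

A width-2 tree decomposition is:
Bags: B1 = {b, f, g}  B2 = {e, f, g}  B3 = {d, f, g}  B4 = {a, f, g}  B5 = {f, g, h}  B6 = {c, e, g}
Tree: B1–B2, B1–B3, B3–B4, B1–B5, B2–B6
Each bag holds 3 vertices, so the decomposition has width 2, which upper-bounds the treewidth. On the other hand G contains the 3-clique {c, e, g}. A clique must lie in a single bag of any decomposition, so no decomposition can have width below 2. Hence tw(G) = 2 exactly.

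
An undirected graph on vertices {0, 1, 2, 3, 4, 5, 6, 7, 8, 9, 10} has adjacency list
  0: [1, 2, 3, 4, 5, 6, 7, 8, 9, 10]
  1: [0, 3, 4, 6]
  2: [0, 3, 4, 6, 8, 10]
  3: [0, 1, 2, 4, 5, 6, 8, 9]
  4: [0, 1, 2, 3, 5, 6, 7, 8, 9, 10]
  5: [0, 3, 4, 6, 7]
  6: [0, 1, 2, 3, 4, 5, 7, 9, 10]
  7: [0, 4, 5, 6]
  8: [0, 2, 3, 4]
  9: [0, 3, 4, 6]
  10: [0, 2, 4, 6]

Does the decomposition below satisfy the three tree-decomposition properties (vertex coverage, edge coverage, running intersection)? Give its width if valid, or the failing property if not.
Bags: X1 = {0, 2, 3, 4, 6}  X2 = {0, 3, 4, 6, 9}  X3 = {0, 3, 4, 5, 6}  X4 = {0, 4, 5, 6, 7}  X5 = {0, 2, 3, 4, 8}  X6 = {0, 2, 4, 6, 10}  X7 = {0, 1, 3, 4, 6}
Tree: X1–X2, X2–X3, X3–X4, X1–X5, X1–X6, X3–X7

Yes; width 4.

Vertex coverage: the bags together contain {0, 1, 2, 3, 4, 5, 6, 7, 8, 9, 10}, the full vertex set. Edge coverage: each edge of G has both endpoints in at least one bag. Running intersection: for every vertex, the bags containing it form a connected subtree. All three properties hold, so this is a valid tree decomposition of width max|bag| − 1 = 4, and hence tw(G) ≤ 4.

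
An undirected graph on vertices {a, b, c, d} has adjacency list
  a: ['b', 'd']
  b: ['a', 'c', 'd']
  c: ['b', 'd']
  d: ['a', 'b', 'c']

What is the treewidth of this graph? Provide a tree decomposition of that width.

Every bag has size at most 3, so the width is 3 − 1 = 2 and tw(G) ≤ 2. For the lower bound, the 3 vertices {b, c, d} are pairwise adjacent, and any tree decomposition puts a clique entirely inside one bag — forcing width ≥ 2. Therefore the treewidth is 2.

Treewidth 2.
One such decomposition:
Bags: B1 = {b, c, d}  B2 = {a, b, d}
Tree: B1–B2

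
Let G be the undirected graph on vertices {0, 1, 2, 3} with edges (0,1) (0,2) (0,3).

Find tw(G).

1

A width-1 tree decomposition is:
Bags: B1 = {0, 2}  B2 = {0, 3}  B3 = {0, 1}
Tree: B1–B2, B1–B3
Every bag has size at most 2, so the width is 2 − 1 = 1 and tw(G) ≤ 1. Since G has at least one edge (e.g. 2–0), it is not an edgeless graph, so tw(G) ≥ 1. Hence tw(G) = 1 exactly.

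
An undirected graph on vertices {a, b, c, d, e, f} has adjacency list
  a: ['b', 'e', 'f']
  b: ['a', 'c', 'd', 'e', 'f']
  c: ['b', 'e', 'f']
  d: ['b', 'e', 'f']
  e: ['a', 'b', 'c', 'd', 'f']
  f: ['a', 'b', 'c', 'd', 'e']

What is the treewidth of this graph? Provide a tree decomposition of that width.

Every bag has size at most 4, so the width is 4 − 1 = 3 and tw(G) ≤ 3. For the lower bound, the 4 vertices {b, d, e, f} are pairwise adjacent, and any tree decomposition puts a clique entirely inside one bag — forcing width ≥ 3. The upper and lower bounds meet at 3, so that is the treewidth.

Treewidth 3.
Bags: B1 = {a, b, e, f}  B2 = {b, d, e, f}  B3 = {b, c, e, f}
Tree: B1–B2, B1–B3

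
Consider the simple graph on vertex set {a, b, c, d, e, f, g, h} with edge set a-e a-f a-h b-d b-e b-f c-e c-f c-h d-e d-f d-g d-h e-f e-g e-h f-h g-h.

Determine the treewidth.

A width-3 tree decomposition is:
Bags: B1 = {c, e, f, h}  B2 = {d, e, f, h}  B3 = {b, d, e, f}  B4 = {d, e, g, h}  B5 = {a, e, f, h}
Tree: B1–B2, B2–B3, B2–B4, B2–B5
The largest bag has 4 vertices, giving width 3; this decomposition certifies tw(G) ≤ 3. On the other hand G contains the 4-clique {d, e, g, h}. A clique must lie in a single bag of any decomposition, so no decomposition can have width below 3. The upper and lower bounds meet at 3, so that is the treewidth.

3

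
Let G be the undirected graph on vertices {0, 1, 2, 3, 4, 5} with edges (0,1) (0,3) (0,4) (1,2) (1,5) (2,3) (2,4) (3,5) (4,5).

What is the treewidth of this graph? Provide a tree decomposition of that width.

Each bag holds 4 vertices, so the decomposition has width 3, which upper-bounds the treewidth. For the lower bound: the 4 vertex sets {4,5}, {0,3}, {1}, {2} are disjoint, each induces a connected subgraph, and every pair is joined by at least one edge of G. Contracting each set to a single vertex therefore yields K_{4} as a minor, and since treewidth is minor-monotone, tw(G) ≥ tw(K_{4}) = 3. Hence tw(G) = 3 exactly.

Treewidth 3.
Bags: B1 = {1, 3, 4, 5}  B2 = {0, 1, 3, 4}  B3 = {1, 2, 3, 4}
Tree: B1–B2, B2–B3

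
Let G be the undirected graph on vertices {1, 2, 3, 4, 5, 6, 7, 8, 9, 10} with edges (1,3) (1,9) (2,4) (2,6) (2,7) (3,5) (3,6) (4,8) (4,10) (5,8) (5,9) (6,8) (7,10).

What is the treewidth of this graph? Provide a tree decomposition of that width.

The largest bag has 3 vertices, giving width 2; this decomposition certifies tw(G) ≤ 2. For the lower bound, G contains the cycle 9–1–3–5–9, so G is not a forest; only forests have treewidth ≤ 1, hence tw(G) ≥ 2. Hence tw(G) = 2 exactly.

Treewidth 2.
Bags: B1 = {1, 5, 9}  B2 = {1, 3, 5}  B3 = {3, 5, 8}  B4 = {3, 6, 8}  B5 = {4, 6, 8}  B6 = {2, 4, 6}  B7 = {2, 4, 10}  B8 = {2, 7, 10}
Tree: B1–B2, B2–B3, B3–B4, B4–B5, B5–B6, B6–B7, B7–B8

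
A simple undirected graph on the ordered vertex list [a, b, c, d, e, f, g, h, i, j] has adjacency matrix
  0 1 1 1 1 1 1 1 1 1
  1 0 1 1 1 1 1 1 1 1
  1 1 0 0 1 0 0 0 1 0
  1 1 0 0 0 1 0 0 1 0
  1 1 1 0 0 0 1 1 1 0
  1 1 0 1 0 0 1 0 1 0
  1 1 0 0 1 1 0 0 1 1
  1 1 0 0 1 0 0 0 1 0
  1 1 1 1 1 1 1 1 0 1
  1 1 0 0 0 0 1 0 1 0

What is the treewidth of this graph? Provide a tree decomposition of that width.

Each bag holds 5 vertices, so the decomposition has width 4, which upper-bounds the treewidth. For the lower bound, the 5 vertices {a, b, d, f, i} are pairwise adjacent, and any tree decomposition puts a clique entirely inside one bag — forcing width ≥ 4. Combining the bounds, tw(G) = 4.

Treewidth 4.
One optimal decomposition is:
Bags: B1 = {a, b, e, g, i}  B2 = {a, b, c, e, i}  B3 = {a, b, f, g, i}  B4 = {a, b, d, f, i}  B5 = {a, b, g, i, j}  B6 = {a, b, e, h, i}
Tree: B1–B2, B1–B3, B3–B4, B1–B5, B1–B6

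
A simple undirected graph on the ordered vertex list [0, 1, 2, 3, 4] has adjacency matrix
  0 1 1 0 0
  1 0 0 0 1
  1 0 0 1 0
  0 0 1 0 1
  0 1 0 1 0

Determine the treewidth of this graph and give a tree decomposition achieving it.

Treewidth 2.
One such decomposition:
Bags: B1 = {0, 1, 4}  B2 = {0, 3, 4}  B3 = {0, 2, 3}
Tree: B1–B2, B2–B3

Each bag holds 3 vertices, so the decomposition has width 2, which upper-bounds the treewidth. Since 0–1–4–3–2–0 is a cycle in G, G is not acyclic. Forests are exactly the graphs of treewidth ≤ 1, so tw(G) ≥ 2. The upper and lower bounds meet at 2, so that is the treewidth.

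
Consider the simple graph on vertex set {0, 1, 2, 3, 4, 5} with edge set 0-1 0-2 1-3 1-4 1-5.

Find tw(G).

1

A width-1 tree decomposition is:
Bags: B1 = {0, 2}  B2 = {0, 1}  B3 = {1, 5}  B4 = {1, 4}  B5 = {1, 3}
Tree: B1–B2, B2–B3, B3–B4, B2–B5
Each bag holds 2 vertices, so the decomposition has width 1, which upper-bounds the treewidth. Since G has at least one edge (e.g. 2–0), it is not an edgeless graph, so tw(G) ≥ 1. Therefore the treewidth is 1.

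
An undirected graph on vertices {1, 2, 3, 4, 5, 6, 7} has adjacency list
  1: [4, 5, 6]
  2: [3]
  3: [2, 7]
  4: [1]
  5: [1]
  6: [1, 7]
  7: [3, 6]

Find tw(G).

A width-1 tree decomposition is:
Bags: B1 = {3, 7}  B2 = {2, 3}  B3 = {6, 7}  B4 = {1, 6}  B5 = {1, 4}  B6 = {1, 5}
Tree: B1–B2, B1–B3, B3–B4, B4–B5, B5–B6
Each bag holds 2 vertices, so the decomposition has width 1, which upper-bounds the treewidth. G has an edge, so its treewidth is at least 1. Hence tw(G) = 1 exactly.

1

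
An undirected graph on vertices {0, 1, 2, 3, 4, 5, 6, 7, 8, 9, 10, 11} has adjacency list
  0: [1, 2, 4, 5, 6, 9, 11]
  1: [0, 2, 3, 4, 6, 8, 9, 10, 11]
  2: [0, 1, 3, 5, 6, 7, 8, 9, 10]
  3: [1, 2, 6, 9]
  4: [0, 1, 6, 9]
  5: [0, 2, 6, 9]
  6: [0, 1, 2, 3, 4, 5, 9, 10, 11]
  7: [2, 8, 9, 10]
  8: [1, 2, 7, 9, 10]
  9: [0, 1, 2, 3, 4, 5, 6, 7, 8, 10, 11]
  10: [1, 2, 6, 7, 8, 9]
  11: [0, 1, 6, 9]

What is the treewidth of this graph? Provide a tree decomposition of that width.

Each bag holds 5 vertices, so the decomposition has width 4, which upper-bounds the treewidth. For the lower bound, the 5 vertices {1, 2, 8, 9, 10} are pairwise adjacent, and any tree decomposition puts a clique entirely inside one bag — forcing width ≥ 4. Combining the bounds, tw(G) = 4.

Treewidth 4.
One optimal decomposition is:
Bags: B1 = {0, 1, 2, 6, 9}  B2 = {0, 1, 6, 9, 11}  B3 = {0, 1, 4, 6, 9}  B4 = {1, 2, 3, 6, 9}  B5 = {1, 2, 6, 9, 10}  B6 = {1, 2, 8, 9, 10}  B7 = {0, 2, 5, 6, 9}  B8 = {2, 7, 8, 9, 10}
Tree: B1–B2, B1–B3, B1–B4, B4–B5, B5–B6, B1–B7, B6–B8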